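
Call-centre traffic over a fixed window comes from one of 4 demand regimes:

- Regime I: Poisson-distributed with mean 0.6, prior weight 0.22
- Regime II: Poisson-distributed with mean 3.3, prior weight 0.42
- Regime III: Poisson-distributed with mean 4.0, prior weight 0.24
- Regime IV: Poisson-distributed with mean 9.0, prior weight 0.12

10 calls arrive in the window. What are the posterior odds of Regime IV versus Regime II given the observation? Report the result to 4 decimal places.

21.7640

The posterior odds equal the prior odds times the likelihood ratio: (P(Z=i)/P(Z=j))·(f_i(x)/f_j(x)).
Evaluate each component's likelihood at the observed value:
  f_I = 9.14477e-10
  f_II = 0.0015567
  f_III = 0.00529248
  f_IV = 0.11858
0.0142296 / 0.000653813 ≈ 21.7640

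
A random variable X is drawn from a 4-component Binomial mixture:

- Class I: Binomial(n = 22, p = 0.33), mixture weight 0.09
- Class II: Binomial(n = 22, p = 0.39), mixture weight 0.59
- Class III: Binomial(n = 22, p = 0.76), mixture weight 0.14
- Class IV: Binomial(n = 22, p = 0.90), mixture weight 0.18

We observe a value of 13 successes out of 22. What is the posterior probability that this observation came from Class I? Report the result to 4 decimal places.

0.0299

P(component k | x) = P(Z=k)·f_k(x) / marginal(x), where marginal(x) = Σ_j P(Z=j)·f_j(x).
Binomial probabilities:
  p_I = C(22,13)·0.33^13·0.67^9 = 497420·5.50404e-07·0.0272065 = 0.00744865
  p_II = C(22,13)·0.39^13·0.61^9 = 497420·4.82881e-06·0.0116941 = 0.0280887
  p_III = C(22,13)·0.76^13·0.24^9 = 497420·0.0282213·2.64181e-06 = 0.0370852
  p_IV = C(22,13)·0.90^13·0.10^9 = 497420·0.254187·1e-09 = 0.000126437
Prior × likelihood for each component:
  P(Z=I)·p_I = 0.09 × 0.00744865 = 0.000670379
  P(Z=II)·p_II = 0.59 × 0.0280887 = 0.0165723
  P(Z=III)·p_III = 0.14 × 0.0370852 = 0.00519193
  P(Z=IV)·p_IV = 0.18 × 0.000126437 = 2.27587e-05
Normaliser: 0.000670379 + 0.0165723 + 0.00519193 + 2.27587e-05 = 0.0224574
Responsibility of Class I: 0.000670379 / 0.0224574 ≈ 0.0299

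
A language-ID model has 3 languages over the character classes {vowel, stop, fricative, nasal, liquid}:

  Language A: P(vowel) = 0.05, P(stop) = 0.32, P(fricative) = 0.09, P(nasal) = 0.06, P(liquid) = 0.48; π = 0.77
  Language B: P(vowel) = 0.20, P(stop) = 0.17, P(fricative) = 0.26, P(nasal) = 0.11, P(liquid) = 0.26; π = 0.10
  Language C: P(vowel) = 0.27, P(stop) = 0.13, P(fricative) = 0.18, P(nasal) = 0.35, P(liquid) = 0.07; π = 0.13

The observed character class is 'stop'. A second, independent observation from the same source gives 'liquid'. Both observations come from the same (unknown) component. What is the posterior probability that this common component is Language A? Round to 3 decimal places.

0.955

The responsibility of component k is π_k f_k(x) divided by Σ_j π_j f_j(x).
Since both observations come from the same component, the likelihood for component k is f_k(x₁)·f_k(x₂).
  p_A = [P(stop | comp) = 0.32] × [0.48] = 0.1536
  p_B = [P(stop | comp) = 0.17] × [0.26] = 0.0442
  p_C = [P(stop | comp) = 0.13] × [0.07] = 0.0091
Prior × likelihood for each component:
  π_A·p_A = 0.77 × 0.1536 = 0.118272
  π_B·p_B = 0.10 × 0.0442 = 0.00442
  π_C·p_C = 0.13 × 0.0091 = 0.001183
Marginal: 0.118272 + 0.00442 + 0.001183 = 0.123875
P(Language A | x₁,x₂) ≈ 0.955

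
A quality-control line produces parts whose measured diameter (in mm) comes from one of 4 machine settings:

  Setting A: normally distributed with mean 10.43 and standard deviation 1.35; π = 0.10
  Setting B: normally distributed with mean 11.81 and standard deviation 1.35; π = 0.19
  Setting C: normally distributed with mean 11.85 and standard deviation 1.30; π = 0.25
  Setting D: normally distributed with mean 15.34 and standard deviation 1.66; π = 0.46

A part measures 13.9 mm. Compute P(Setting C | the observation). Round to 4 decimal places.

0.1907

The responsibility of component k is w_k f_k(x) divided by Σ_j w_j f_j(x).
Evaluate each component's likelihood at the observed value:
  L_A = (1/(1.35·√(2π)))·exp(−(13.9−10.43)²/(2·1.35²)) = 0.295513·exp(-3.30340) = 0.0108624
  L_B = (1/(1.35·√(2π)))·exp(−(13.9−11.81)²/(2·1.35²)) = 0.295513·exp(-1.19838) = 0.0891509
  L_C = (1/(1.30·√(2π)))·exp(−(13.9−11.85)²/(2·1.30²)) = 0.306879·exp(-1.24334) = 0.0885094
  L_D = (1/(1.66·√(2π)))·exp(−(13.9−15.34)²/(2·1.66²)) = 0.240327·exp(-0.37625) = 0.164967
Unnormalised posteriors:
  w_A·L_A = 0.10 × 0.0108624 = 0.00108624
  w_B·L_B = 0.19 × 0.0891509 = 0.0169387
  w_C·L_C = 0.25 × 0.0885094 = 0.0221274
  w_D·L_D = 0.46 × 0.164967 = 0.0758849
Sum: 0.00108624 + 0.0169387 + 0.0221274 + 0.0758849 = 0.116037
P(Setting C | data) ≈ 0.1907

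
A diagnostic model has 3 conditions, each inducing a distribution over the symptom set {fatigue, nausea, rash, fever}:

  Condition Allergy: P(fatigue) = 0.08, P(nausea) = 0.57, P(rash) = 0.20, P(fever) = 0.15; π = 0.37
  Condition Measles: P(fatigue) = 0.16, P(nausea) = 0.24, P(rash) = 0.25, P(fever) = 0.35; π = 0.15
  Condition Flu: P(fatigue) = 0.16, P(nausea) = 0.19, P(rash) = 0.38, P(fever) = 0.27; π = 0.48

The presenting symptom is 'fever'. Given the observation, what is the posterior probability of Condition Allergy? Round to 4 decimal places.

Posterior ∝ prior × likelihood, so P(k | x) ∝ π_k f_k(x); normalise over all components.
Component likelihoods at x = 'fever':
  p_Allergy = P(fever | comp) = 0.15
  p_Measles = P(fever | comp) = 0.35
  p_Flu = P(fever | comp) = 0.27
Multiply by the mixture weights:
  π_Allergy·p_Allergy = 0.37 × 0.15 = 0.0555
  π_Measles·p_Measles = 0.15 × 0.35 = 0.0525
  π_Flu·p_Flu = 0.48 × 0.27 = 0.1296
Marginal: 0.0555 + 0.0525 + 0.1296 = 0.2376
P(Condition Allergy | x) ≈ 0.2336

0.2336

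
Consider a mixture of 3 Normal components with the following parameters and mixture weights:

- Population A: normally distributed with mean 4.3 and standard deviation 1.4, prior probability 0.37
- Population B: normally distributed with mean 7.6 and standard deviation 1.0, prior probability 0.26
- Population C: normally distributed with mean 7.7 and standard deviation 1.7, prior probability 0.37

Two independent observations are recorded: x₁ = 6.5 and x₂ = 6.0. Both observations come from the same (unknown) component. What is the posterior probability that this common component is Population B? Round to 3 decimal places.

Posterior ∝ prior × likelihood, so P(k | x) ∝ P(Z=k) f_k(x); normalise over all components.
Since both observations come from the same component, the likelihood for component k is f_k(x₁)·f_k(x₂).
  f_A = [(1/(1.4·√(2π)))·exp(−(6.5−4.3)²/(2·1.4²)) = 0.284959·exp(-1.23469) = 0.0829013] × [0.136333] = 0.0113022
  f_B = [(1/(1.0·√(2π)))·exp(−(6.5−7.6)²/(2·1.0²)) = 0.398942·exp(-0.60500) = 0.217852] × [0.110921] = 0.0241643
  f_C = [(1/(1.7·√(2π)))·exp(−(6.5−7.7)²/(2·1.7²)) = 0.234672·exp(-0.24913) = 0.182921] × [0.142336] = 0.0260362
Weight by the priors:
  P(Z=A)·f_A = 0.37 × 0.0113022 = 0.0041818
  P(Z=B)·f_B = 0.26 × 0.0241643 = 0.00628273
  P(Z=C)·f_C = 0.37 × 0.0260362 = 0.00963338
Sum: 0.0041818 + 0.00628273 + 0.00963338 = 0.0200979
So the posterior for Population B is 0.00628273 / 0.0200979 ≈ 0.313.

0.313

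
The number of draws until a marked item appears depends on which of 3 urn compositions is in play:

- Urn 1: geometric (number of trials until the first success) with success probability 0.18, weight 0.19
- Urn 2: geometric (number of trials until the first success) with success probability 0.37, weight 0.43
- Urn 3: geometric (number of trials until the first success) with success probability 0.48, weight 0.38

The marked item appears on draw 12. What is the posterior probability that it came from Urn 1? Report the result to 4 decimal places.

0.7742

By Bayes' theorem, P(k | x) = π_k f_k(x) / Σ_j π_j f_j(x).
Geometric probabilities:
  f_1 = 0.18·(1−0.18)^11 = 0.18·0.112707 = 0.0202873
  f_2 = 0.37·(1−0.37)^11 = 0.37·0.00620506 = 0.00229587
  f_3 = 0.48·(1−0.48)^11 = 0.48·0.000751687 = 0.00036081
Unnormalised posteriors:
  π_1·f_1 = 0.19 × 0.0202873 = 0.00385459
  π_2·f_2 = 0.43 × 0.00229587 = 0.000987225
  π_3·f_3 = 0.38 × 0.00036081 = 0.000137108
Evidence: 0.00385459 + 0.000987225 + 0.000137108 = 0.00497893
P(Urn 1 | x) = 0.00385459 / 0.00497893 ≈ 0.7742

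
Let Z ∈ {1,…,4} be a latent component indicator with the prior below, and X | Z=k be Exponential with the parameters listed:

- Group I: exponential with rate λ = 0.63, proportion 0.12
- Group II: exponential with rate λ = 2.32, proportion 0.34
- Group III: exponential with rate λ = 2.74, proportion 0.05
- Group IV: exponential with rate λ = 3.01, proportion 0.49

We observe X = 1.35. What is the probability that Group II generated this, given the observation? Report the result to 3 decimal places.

Posterior ∝ prior × likelihood, so P(k | x) ∝ π_k f_k(x); normalise over all components.
Evaluate each component's likelihood at the observed value:
  L_I = 0.63·e^(−0.63·1.35) = 0.63·e^(−0.8505) = 0.269137
  L_II = 2.32·e^(−2.32·1.35) = 2.32·e^(−3.1320) = 0.101223
  L_III = 2.74·e^(−2.74·1.35) = 2.74·e^(−3.6990) = 0.0678102
  L_IV = 3.01·e^(−3.01·1.35) = 3.01·e^(−4.0635) = 0.0517381
Unnormalised posteriors:
  π_I·L_I = 0.12 × 0.269137 = 0.0322964
  π_II·L_II = 0.34 × 0.101223 = 0.0344157
  π_III·L_III = 0.05 × 0.0678102 = 0.00339051
  π_IV·L_IV = 0.49 × 0.0517381 = 0.0253517
Normaliser: 0.0322964 + 0.0344157 + 0.00339051 + 0.0253517 = 0.0954543
So the posterior for Group II is 0.0344157 / 0.0954543 ≈ 0.361.

0.361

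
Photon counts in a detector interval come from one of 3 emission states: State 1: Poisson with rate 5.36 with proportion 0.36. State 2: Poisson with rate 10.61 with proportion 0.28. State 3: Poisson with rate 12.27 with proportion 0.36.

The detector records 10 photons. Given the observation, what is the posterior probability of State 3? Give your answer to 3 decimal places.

The responsibility of component k is π_k f_k(x) divided by Σ_j π_j f_j(x).
Evaluate each component's likelihood at the observed value:
  f_1 = 0.0253552
  f_2 = 0.122893
  f_3 = 0.0999745
Unnormalised posteriors:
  π_1·f_1 = 0.36 × 0.0253552 = 0.00912786
  π_2·f_2 = 0.28 × 0.122893 = 0.03441
  π_3·f_3 = 0.36 × 0.0999745 = 0.0359908
Evidence: 0.00912786 + 0.03441 + 0.0359908 = 0.0795287
Responsibility of State 3: 0.0359908 / 0.0795287 ≈ 0.453

0.453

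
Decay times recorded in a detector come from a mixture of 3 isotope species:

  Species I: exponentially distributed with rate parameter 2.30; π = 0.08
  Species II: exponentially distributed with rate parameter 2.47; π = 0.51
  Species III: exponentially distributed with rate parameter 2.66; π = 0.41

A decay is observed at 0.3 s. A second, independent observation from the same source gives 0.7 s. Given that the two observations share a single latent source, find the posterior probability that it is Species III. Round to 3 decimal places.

Posterior ∝ prior × likelihood, so P(k | x) ∝ w_k f_k(x); normalise over all components.
Since both observations come from the same component, the likelihood for component k is f_k(x₁)·f_k(x₂).
  f_I = [2.30·e^(−2.30·0.3) = 2.30·e^(−0.6900) = 1.15362] × [0.459742] = 0.530369
  f_II = [2.47·e^(−2.47·0.3) = 2.47·e^(−0.7410) = 1.17729] × [0.438331] = 0.516044
  f_III = [2.66·e^(−2.66·0.3) = 2.66·e^(−0.7980) = 1.19761] × [0.413262] = 0.494926
Unnormalised posteriors:
  w_I·f_I = 0.08 × 0.530369 = 0.0424295
  w_II·f_II = 0.51 × 0.516044 = 0.263182
  w_III·f_III = 0.41 × 0.494926 = 0.20292
Marginal: 0.0424295 + 0.263182 + 0.20292 = 0.508531
Responsibility of Species III: 0.20292 / 0.508531 ≈ 0.399

0.399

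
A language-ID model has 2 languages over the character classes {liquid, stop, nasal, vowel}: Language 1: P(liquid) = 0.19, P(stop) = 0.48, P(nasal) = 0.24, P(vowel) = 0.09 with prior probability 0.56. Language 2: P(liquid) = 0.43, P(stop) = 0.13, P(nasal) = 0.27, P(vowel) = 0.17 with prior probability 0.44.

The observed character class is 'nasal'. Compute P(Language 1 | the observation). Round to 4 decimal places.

Posterior ∝ prior × likelihood, so P(k | x) ∝ π_k f_k(x); normalise over all components.
Component likelihoods at x = 'nasal':
  f_1 = 0.24
  f_2 = 0.27
Weight by the priors:
  π_1·f_1 = 0.56 × 0.24 = 0.1344
  π_2·f_2 = 0.44 × 0.27 = 0.1188
Denominator: 0.1344 + 0.1188 = 0.2532
So the posterior for Language 1 is 0.1344 / 0.2532 ≈ 0.5308.

0.5308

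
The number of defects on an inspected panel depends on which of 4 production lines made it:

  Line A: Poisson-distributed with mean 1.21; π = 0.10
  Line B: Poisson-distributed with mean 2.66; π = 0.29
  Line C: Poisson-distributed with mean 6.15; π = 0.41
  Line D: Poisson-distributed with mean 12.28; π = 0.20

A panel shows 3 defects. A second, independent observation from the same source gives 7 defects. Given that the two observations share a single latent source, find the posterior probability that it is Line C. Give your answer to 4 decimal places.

0.8497

Apply Bayes' rule: the posterior for each component is proportional to its prior times its likelihood at x.
Since both observations come from the same component, the likelihood for component k is f_k(x₁)·f_k(x₂).
  f_A = [0.0880458] × [0.000224683] = 1.97824e-05
  f_B = [0.219417] × [0.0130773] = 0.00286938
  f_C = [0.082711] × [0.140859] = 0.0116506
  f_D = [0.0014332] × [0.0387991] = 5.5607e-05
Prior × likelihood for each component:
  π_A·f_A = 0.10 × 1.97824e-05 = 1.97824e-06
  π_B·f_B = 0.29 × 0.00286938 = 0.00083212
  π_C·f_C = 0.41 × 0.0116506 = 0.00477673
  π_D·f_D = 0.20 × 5.5607e-05 = 1.11214e-05
Denominator: 1.97824e-06 + 0.00083212 + 0.00477673 + 1.11214e-05 = 0.00562195
P(Line C | x₁,x₂) ≈ 0.8497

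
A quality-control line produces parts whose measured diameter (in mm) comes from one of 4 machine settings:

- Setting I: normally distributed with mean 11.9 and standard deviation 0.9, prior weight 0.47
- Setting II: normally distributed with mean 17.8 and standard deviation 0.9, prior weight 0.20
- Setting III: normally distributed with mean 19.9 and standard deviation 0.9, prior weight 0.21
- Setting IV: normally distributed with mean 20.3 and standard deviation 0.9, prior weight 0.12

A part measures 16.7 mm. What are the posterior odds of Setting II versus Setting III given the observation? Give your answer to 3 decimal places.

250.958

The posterior odds equal the prior odds times the likelihood ratio: (P(Z=i)/P(Z=j))·(f_i(x)/f_j(x)).
Component likelihoods at x = 16.7 mm:
  f_I = (1/(0.9·√(2π)))·exp(−(16.7−11.9)²/(2·0.9²)) = 0.443269·exp(-14.22222) = 2.95145e-07
  f_II = (1/(0.9·√(2π)))·exp(−(16.7−17.8)²/(2·0.9²)) = 0.443269·exp(-0.74691) = 0.210033
  f_III = (1/(0.9·√(2π)))·exp(−(16.7−19.9)²/(2·0.9²)) = 0.443269·exp(-6.32099) = 0.000797072
  f_IV = (1/(0.9·√(2π)))·exp(−(16.7−20.3)²/(2·0.9²)) = 0.443269·exp(-8.00000) = 0.0001487
Odds = (0.20/0.21) × (0.210033/0.000797072) = 0.952381 × 263.505 ≈ 250.958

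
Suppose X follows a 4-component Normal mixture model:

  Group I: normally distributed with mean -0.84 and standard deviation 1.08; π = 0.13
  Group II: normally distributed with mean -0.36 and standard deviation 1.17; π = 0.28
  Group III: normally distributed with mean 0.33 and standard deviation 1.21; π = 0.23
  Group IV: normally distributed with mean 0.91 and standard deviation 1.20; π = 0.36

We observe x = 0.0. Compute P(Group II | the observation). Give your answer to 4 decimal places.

0.3147

Posterior ∝ prior × likelihood, so P(k | x) ∝ P(Z=k) f_k(x); normalise over all components.
Evaluate each component's likelihood at the observed value:
  L_I = (1/(1.08·√(2π)))·exp(−(0.0−-0.84)²/(2·1.08²)) = 0.369391·exp(-0.30247) = 0.272977
  L_II = (1/(1.17·√(2π)))·exp(−(0.0−-0.36)²/(2·1.17²)) = 0.340976·exp(-0.04734) = 0.325211
  L_III = (1/(1.21·√(2π)))·exp(−(0.0−0.33)²/(2·1.21²)) = 0.329704·exp(-0.03719) = 0.317668
  L_IV = (1/(1.20·√(2π)))·exp(−(0.0−0.91)²/(2·1.20²)) = 0.332452·exp(-0.28753) = 0.249376
Prior × likelihood for each component:
  P(Z=I)·L_I = 0.13 × 0.272977 = 0.035487
  P(Z=II)·L_II = 0.28 × 0.325211 = 0.0910592
  P(Z=III)·L_III = 0.23 × 0.317668 = 0.0730636
  P(Z=IV)·L_IV = 0.36 × 0.249376 = 0.0897752
Marginal: 0.035487 + 0.0910592 + 0.0730636 + 0.0897752 = 0.289385
P(Group II | 0.0) ≈ 0.3147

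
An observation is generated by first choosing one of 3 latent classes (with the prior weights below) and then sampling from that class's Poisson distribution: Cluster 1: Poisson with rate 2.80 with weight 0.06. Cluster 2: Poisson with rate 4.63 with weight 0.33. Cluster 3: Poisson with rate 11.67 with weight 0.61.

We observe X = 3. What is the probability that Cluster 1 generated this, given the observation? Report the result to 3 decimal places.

0.196

The responsibility of component k is P(Z=k) f_k(x) divided by Σ_j P(Z=j) f_j(x).
Component likelihoods at x = 3:
  L_1 = e^(−2.80)·2.80^3/3! = 0.222484
  L_2 = e^(−4.63)·4.63^3/3! = 0.161365
  L_3 = e^(−11.67)·11.67^3/3! = 0.00226383
Unnormalised posteriors:
  P(Z=1)·L_1 = 0.06 × 0.222484 = 0.013349
  P(Z=2)·L_2 = 0.33 × 0.161365 = 0.0532503
  P(Z=3)·L_3 = 0.61 × 0.00226383 = 0.00138094
Normaliser: 0.013349 + 0.0532503 + 0.00138094 = 0.0679803
Responsibility of Cluster 1: 0.013349 / 0.0679803 ≈ 0.196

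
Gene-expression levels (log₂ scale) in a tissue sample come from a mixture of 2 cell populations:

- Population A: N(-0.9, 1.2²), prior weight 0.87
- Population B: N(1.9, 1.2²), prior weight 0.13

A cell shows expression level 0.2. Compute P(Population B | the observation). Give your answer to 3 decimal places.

0.077

Apply Bayes' rule: the posterior for each component is proportional to its prior times its likelihood at x.
Normal densities:
  p_A = (1/(1.2·√(2π)))·exp(−(0.2−-0.9)²/(2·1.2²)) = 0.332452·exp(-0.42014) = 0.218406
  p_B = (1/(1.2·√(2π)))·exp(−(0.2−1.9)²/(2·1.2²)) = 0.332452·exp(-1.00347) = 0.121878
Prior × likelihood for each component:
  P(Z=A)·p_A = 0.87 × 0.218406 = 0.190013
  P(Z=B)·p_B = 0.13 × 0.121878 = 0.0158442
Denominator: 0.190013 + 0.0158442 = 0.205858
P(Population B | data) = 0.0158442 / 0.205858 ≈ 0.077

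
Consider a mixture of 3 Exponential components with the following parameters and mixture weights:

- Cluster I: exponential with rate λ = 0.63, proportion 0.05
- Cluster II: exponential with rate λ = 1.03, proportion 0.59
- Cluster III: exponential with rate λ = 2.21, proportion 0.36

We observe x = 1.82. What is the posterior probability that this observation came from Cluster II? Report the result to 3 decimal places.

0.794

By Bayes' theorem, P(k | x) = P(Z=k) f_k(x) / Σ_j P(Z=j) f_j(x).
Exponential densities:
  p_I = 0.63·e^(−0.63·1.82) = 0.63·e^(−1.1466) = 0.200161
  p_II = 1.03·e^(−1.03·1.82) = 1.03·e^(−1.8746) = 0.158019
  p_III = 2.21·e^(−2.21·1.82) = 2.21·e^(−4.0222) = 0.0395889
Unnormalised posteriors:
  P(Z=I)·p_I = 0.05 × 0.200161 = 0.010008
  P(Z=II)·p_II = 0.59 × 0.158019 = 0.0932311
  P(Z=III)·p_III = 0.36 × 0.0395889 = 0.014252
Normaliser: 0.010008 + 0.0932311 + 0.014252 = 0.117491
Responsibility of Cluster II: 0.0932311 / 0.117491 ≈ 0.794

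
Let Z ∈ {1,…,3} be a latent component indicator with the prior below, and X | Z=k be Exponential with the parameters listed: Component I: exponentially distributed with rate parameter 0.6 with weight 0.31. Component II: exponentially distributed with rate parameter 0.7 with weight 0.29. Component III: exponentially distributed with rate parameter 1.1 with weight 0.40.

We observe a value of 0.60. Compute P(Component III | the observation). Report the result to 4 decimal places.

Posterior ∝ prior × likelihood, so P(k | x) ∝ w_k f_k(x); normalise over all components.
Exponential densities:
  p_I = 0.418606
  p_II = 0.459933
  p_III = 0.568536
Prior × likelihood for each component:
  w_I·p_I = 0.31 × 0.418606 = 0.129768
  w_II·p_II = 0.29 × 0.459933 = 0.133381
  w_III·p_III = 0.40 × 0.568536 = 0.227415
Sum: 0.129768 + 0.133381 + 0.227415 = 0.490563
P(Component III | the observation) ≈ 0.4636

0.4636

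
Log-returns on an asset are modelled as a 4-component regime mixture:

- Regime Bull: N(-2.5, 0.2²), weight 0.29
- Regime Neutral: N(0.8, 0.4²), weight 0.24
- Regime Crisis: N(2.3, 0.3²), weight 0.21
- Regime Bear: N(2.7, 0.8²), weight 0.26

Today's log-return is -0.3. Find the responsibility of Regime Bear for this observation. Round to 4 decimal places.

0.0206

Posterior ∝ prior × likelihood, so P(k | x) ∝ π_k f_k(x); normalise over all components.
Normal densities:
  f_Bull = 1.05941e-26
  f_Neutral = 0.0227339
  f_Crisis = 6.51056e-17
  f_Bear = 0.000440745
Multiply by the mixture weights:
  π_Bull·f_Bull = 0.29 × 1.05941e-26 = 3.07229e-27
  π_Neutral·f_Neutral = 0.24 × 0.0227339 = 0.00545614
  π_Crisis·f_Crisis = 0.21 × 6.51056e-17 = 1.36722e-17
  π_Bear·f_Bear = 0.26 × 0.000440745 = 0.000114594
Marginal: 3.07229e-27 + 0.00545614 + 1.36722e-17 + 0.000114594 = 0.00557073
Responsibility of Regime Bear: 0.000114594 / 0.00557073 ≈ 0.0206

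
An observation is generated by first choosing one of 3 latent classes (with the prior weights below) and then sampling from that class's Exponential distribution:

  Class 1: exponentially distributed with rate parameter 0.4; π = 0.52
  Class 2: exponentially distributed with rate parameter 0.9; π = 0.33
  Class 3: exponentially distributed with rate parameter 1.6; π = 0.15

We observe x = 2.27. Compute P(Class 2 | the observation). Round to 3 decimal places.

Apply Bayes' rule: the posterior for each component is proportional to its prior times its likelihood at x.
Component likelihoods at x = 2.27:
  p_1 = 0.4·e^(−0.4·2.27) = 0.4·e^(−0.9080) = 0.161332
  p_2 = 0.9·e^(−0.9·2.27) = 0.9·e^(−2.0430) = 0.116675
  p_3 = 1.6·e^(−1.6·2.27) = 1.6·e^(−3.6320) = 0.0423411
Weight by the priors:
  w_1·p_1 = 0.52 × 0.161332 = 0.0838927
  w_2·p_2 = 0.33 × 0.116675 = 0.0385028
  w_3·p_3 = 0.15 × 0.0423411 = 0.00635117
Evidence: 0.0838927 + 0.0385028 + 0.00635117 = 0.128747
P(Class 2 | x) = 0.0385028 / 0.128747 ≈ 0.299

0.299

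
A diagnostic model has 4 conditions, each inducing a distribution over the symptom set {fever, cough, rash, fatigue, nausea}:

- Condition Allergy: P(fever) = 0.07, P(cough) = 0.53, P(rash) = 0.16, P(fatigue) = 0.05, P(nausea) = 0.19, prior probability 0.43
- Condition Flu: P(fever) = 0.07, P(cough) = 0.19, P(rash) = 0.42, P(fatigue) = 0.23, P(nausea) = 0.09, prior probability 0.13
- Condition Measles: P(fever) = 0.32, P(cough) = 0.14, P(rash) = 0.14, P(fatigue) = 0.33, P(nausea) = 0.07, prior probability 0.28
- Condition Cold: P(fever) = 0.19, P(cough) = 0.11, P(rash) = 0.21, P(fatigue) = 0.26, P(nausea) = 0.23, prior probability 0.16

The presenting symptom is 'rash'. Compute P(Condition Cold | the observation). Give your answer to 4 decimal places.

0.1713

Posterior ∝ prior × likelihood, so P(k | x) ∝ P(Z=k) f_k(x); normalise over all components.
Component likelihoods at x = 'rash':
  f_Allergy = P(rash | comp) = 0.16
  f_Flu = P(rash | comp) = 0.42
  f_Measles = P(rash | comp) = 0.14
  f_Cold = P(rash | comp) = 0.21
Multiply by the mixture weights:
  P(Z=Allergy)·f_Allergy = 0.43 × 0.16 = 0.0688
  P(Z=Flu)·f_Flu = 0.13 × 0.42 = 0.0546
  P(Z=Measles)·f_Measles = 0.28 × 0.14 = 0.0392
  P(Z=Cold)·f_Cold = 0.16 × 0.21 = 0.0336
Evidence: 0.0688 + 0.0546 + 0.0392 + 0.0336 = 0.1962
Responsibility of Condition Cold: 0.0336 / 0.1962 ≈ 0.1713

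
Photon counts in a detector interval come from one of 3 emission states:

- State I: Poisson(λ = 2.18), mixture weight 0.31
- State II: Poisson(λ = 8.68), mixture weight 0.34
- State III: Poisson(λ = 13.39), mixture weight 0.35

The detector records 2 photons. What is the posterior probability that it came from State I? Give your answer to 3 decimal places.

Apply Bayes' rule: the posterior for each component is proportional to its prior times its likelihood at x.
Evaluate each component's likelihood at the observed value:
  p_I = 0.268609
  p_II = 0.00640226
  p_III = 0.000137192
Prior × likelihood for each component:
  w_I·p_I = 0.31 × 0.268609 = 0.0832689
  w_II·p_II = 0.34 × 0.00640226 = 0.00217677
  w_III·p_III = 0.35 × 0.000137192 = 4.80171e-05
Evidence: 0.0832689 + 0.00217677 + 4.80171e-05 = 0.0854937
So the posterior for State I is 0.0832689 / 0.0854937 ≈ 0.974.

0.974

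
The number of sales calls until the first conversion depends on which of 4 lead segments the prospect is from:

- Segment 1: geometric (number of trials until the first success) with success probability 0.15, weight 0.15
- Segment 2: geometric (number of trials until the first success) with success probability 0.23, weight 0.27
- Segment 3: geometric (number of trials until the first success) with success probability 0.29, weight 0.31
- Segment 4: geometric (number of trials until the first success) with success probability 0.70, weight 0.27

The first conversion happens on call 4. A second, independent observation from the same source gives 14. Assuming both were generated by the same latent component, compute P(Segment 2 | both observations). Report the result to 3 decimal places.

0.378

Posterior ∝ prior × likelihood, so P(k | x) ∝ w_k f_k(x); normalise over all components.
Since both observations come from the same component, the likelihood for component k is f_k(x₁)·f_k(x₂).
  f_1 = [0.15·(1−0.15)^3 = 0.15·0.614125 = 0.0921187] × [0.0181358] = 0.00167065
  f_2 = [0.23·(1−0.23)^3 = 0.23·0.456533 = 0.105003] × [0.0076932] = 0.000807806
  f_3 = [0.29·(1−0.29)^3 = 0.29·0.357911 = 0.103794] × [0.00337875] = 0.000350695
  f_4 = [0.70·(1−0.70)^3 = 0.70·0.027 = 0.0189] × [1.11603e-07] = 2.10929e-09
Weight by the priors:
  w_1·f_1 = 0.15 × 0.00167065 = 0.000250597
  w_2·f_2 = 0.27 × 0.000807806 = 0.000218108
  w_3·f_3 = 0.31 × 0.000350695 = 0.000108715
  w_4·f_4 = 0.27 × 2.10929e-09 = 5.69508e-10
Marginal: 0.000250597 + 0.000218108 + 0.000108715 + 5.69508e-10 = 0.000577421
P(Segment 2 | x₁,x₂) = 0.000218108 / 0.000577421 ≈ 0.378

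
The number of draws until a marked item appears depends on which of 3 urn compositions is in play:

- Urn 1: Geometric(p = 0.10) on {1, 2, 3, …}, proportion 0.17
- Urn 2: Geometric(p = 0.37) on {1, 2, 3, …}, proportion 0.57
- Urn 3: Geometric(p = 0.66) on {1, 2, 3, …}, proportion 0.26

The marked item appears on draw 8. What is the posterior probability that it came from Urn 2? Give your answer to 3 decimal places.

Posterior ∝ prior × likelihood, so P(k | x) ∝ π_k f_k(x); normalise over all components.
Evaluate each component's likelihood at the observed value:
  p_1 = 0.10·(1−0.10)^7 = 0.10·0.478297 = 0.0478297
  p_2 = 0.37·(1−0.37)^7 = 0.37·0.0393898 = 0.0145742
  p_3 = 0.66·(1−0.66)^7 = 0.66·0.000525234 = 0.000346654
Multiply by the mixture weights:
  π_1·p_1 = 0.17 × 0.0478297 = 0.00813105
  π_2·p_2 = 0.57 × 0.0145742 = 0.00830731
  π_3·p_3 = 0.26 × 0.000346654 = 9.01301e-05
Evidence: 0.00813105 + 0.00830731 + 9.01301e-05 = 0.0165285
Responsibility of Urn 2: 0.00830731 / 0.0165285 ≈ 0.503

0.503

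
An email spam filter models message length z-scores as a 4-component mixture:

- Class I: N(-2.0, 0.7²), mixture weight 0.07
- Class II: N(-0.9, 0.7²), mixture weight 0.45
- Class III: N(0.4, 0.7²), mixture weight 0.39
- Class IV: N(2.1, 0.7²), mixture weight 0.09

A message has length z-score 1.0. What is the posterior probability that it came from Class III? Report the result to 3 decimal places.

P(component k | x) = π_k·f_k(x) / marginal(x), where marginal(x) = Σ_j π_j·f_j(x).
Normal densities:
  p_I = 5.8532e-05
  p_II = 0.0143223
  p_III = 0.394707
  p_IV = 0.165803
Weight by the priors:
  π_I·p_I = 0.07 × 5.8532e-05 = 4.09724e-06
  π_II·p_II = 0.45 × 0.0143223 = 0.00644504
  π_III·p_III = 0.39 × 0.394707 = 0.153936
  π_IV·p_IV = 0.09 × 0.165803 = 0.0149222
Marginal: 4.09724e-06 + 0.00644504 + 0.153936 + 0.0149222 = 0.175307
P(Class III | 1.0) = 0.153936 / 0.175307 ≈ 0.878

0.878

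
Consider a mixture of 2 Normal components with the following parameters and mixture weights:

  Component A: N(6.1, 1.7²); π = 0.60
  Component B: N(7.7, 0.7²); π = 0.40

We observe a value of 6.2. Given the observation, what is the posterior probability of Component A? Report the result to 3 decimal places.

0.860

The responsibility of component k is w_k f_k(x) divided by Σ_j w_j f_j(x).
Evaluate each component's likelihood at the observed value:
  p_A = (1/(1.7·√(2π)))·exp(−(6.2−6.1)²/(2·1.7²)) = 0.234672·exp(-0.00173) = 0.234266
  p_B = (1/(0.7·√(2π)))·exp(−(6.2−7.7)²/(2·0.7²)) = 0.569918·exp(-2.29592) = 0.057373
Multiply by the mixture weights:
  w_A·p_A = 0.60 × 0.234266 = 0.14056
  w_B·p_B = 0.40 × 0.057373 = 0.0229492
Normaliser: 0.14056 + 0.0229492 = 0.163509
P(Component A | x) ≈ 0.860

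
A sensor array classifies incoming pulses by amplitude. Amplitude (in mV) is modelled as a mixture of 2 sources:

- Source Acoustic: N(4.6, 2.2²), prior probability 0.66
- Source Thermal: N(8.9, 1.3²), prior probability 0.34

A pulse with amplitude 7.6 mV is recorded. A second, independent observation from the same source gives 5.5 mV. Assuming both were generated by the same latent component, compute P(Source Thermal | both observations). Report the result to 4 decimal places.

P(component k | x) = P(Z=k)·f_k(x) / marginal(x), where marginal(x) = Σ_j P(Z=j)·f_j(x).
Since both observations come from the same component, the likelihood for component k is f_k(x₁)·f_k(x₂).
  f_Acoustic = [0.0715651] × [0.166781] = 0.0119357
  f_Thermal = [0.186131] × [0.0100376] = 0.0018683
Multiply by the mixture weights:
  P(Z=Acoustic)·f_Acoustic = 0.66 × 0.0119357 = 0.00787756
  P(Z=Thermal)·f_Thermal = 0.34 × 0.0018683 = 0.000635224
Sum: 0.00787756 + 0.000635224 = 0.00851278
So the posterior for Source Thermal is 0.000635224 / 0.00851278 ≈ 0.0746.

0.0746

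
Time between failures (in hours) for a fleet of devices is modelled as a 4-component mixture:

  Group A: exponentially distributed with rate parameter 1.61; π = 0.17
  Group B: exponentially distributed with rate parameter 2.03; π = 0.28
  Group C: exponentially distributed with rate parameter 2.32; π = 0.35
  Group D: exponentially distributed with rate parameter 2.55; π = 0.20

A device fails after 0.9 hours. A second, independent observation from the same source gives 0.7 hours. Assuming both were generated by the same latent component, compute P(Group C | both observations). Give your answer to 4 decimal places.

0.3144

P(component k | x) = w_k·f_k(x) / marginal(x), where marginal(x) = Σ_j w_j·f_j(x).
Since both observations come from the same component, the likelihood for component k is f_k(x₁)·f_k(x₂).
  L_A = [0.378036] × [0.521646] = 0.197201
  L_B = [0.326618] × [0.490189] = 0.160105
  L_C = [0.287529] × [0.457292] = 0.131485
  L_D = [0.256942] × [0.427883] = 0.109941
Weight by the priors:
  w_A·L_A = 0.17 × 0.197201 = 0.0335242
  w_B·L_B = 0.28 × 0.160105 = 0.0448293
  w_C·L_C = 0.35 × 0.131485 = 0.0460196
  w_D·L_D = 0.20 × 0.109941 = 0.0219882
Marginal: 0.0335242 + 0.0448293 + 0.0460196 + 0.0219882 = 0.146361
So the posterior for Group C is 0.0460196 / 0.146361 ≈ 0.3144.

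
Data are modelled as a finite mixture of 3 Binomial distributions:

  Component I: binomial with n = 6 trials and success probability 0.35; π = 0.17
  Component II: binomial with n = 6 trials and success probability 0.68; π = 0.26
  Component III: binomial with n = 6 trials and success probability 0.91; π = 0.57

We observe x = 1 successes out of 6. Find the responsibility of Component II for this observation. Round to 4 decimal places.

Apply Bayes' rule: the posterior for each component is proportional to its prior times its likelihood at x.
Component likelihoods at x = 1 successes out of 6:
  f_I = 0.243661
  f_II = 0.0136902
  f_III = 3.22408e-05
Weight by the priors:
  π_I·f_I = 0.17 × 0.243661 = 0.0414224
  π_II·f_II = 0.26 × 0.0136902 = 0.00355945
  π_III·f_III = 0.57 × 3.22408e-05 = 1.83772e-05
Marginal: 0.0414224 + 0.00355945 + 1.83772e-05 = 0.0450002
Responsibility of Component II: 0.00355945 / 0.0450002 ≈ 0.0791

0.0791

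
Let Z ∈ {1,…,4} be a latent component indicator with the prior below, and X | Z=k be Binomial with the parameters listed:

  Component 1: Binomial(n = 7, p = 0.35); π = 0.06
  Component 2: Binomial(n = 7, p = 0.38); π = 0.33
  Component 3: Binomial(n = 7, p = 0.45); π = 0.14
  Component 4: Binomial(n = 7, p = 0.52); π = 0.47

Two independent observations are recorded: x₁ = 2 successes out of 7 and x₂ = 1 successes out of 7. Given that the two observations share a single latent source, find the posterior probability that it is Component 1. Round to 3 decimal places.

The responsibility of component k is π_k f_k(x) divided by Σ_j π_j f_j(x).
Since both observations come from the same component, the likelihood for component k is f_k(x₁)·f_k(x₂).
  L_1 = [C(7,2)·0.35^2·0.65^5 = 21·0.1225·0.116029 = 0.298485] × [0.184776] = 0.0551529
  L_2 = [C(7,2)·0.38^2·0.62^5 = 21·0.1444·0.0916133 = 0.277808] × [0.151089] = 0.0419736
  L_3 = [C(7,2)·0.45^2·0.55^5 = 21·0.2025·0.0503284 = 0.214022] × [0.087194] = 0.0186614
  L_4 = [C(7,2)·0.52^2·0.48^5 = 21·0.2704·0.0254804 = 0.144688] × [0.0445193] = 0.00644141
Weight by the priors:
  π_1·L_1 = 0.06 × 0.0551529 = 0.00330917
  π_2·L_2 = 0.33 × 0.0419736 = 0.0138513
  π_3·L_3 = 0.14 × 0.0186614 = 0.0026126
  π_4·L_4 = 0.47 × 0.00644141 = 0.00302746
Evidence: 0.00330917 + 0.0138513 + 0.0026126 + 0.00302746 = 0.0228005
So the posterior for Component 1 is 0.00330917 / 0.0228005 ≈ 0.145.

0.145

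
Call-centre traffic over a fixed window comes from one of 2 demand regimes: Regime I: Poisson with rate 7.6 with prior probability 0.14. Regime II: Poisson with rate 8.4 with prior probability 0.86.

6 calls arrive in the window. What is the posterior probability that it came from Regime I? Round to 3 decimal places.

Apply Bayes' rule: the posterior for each component is proportional to its prior times its likelihood at x.
Component likelihoods at x = 6 calls:
  p_I = 0.13394
  p_II = 0.109716
Multiply by the mixture weights:
  π_I·p_I = 0.14 × 0.13394 = 0.0187516
  π_II·p_II = 0.86 × 0.109716 = 0.0943557
Evidence: 0.0187516 + 0.0943557 = 0.113107
Responsibility of Regime I: 0.0187516 / 0.113107 ≈ 0.166

0.166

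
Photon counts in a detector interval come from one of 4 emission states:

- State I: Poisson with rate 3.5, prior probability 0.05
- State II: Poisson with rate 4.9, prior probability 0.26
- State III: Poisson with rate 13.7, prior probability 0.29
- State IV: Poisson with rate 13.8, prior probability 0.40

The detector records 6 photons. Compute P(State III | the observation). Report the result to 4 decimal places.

Apply Bayes' rule: the posterior for each component is proportional to its prior times its likelihood at x.
Poisson probabilities:
  L_I = 0.0770983
  L_II = 0.143153
  L_III = 0.0103076
  L_IV = 0.00974267
Weight by the priors:
  π_I·L_I = 0.05 × 0.0770983 = 0.00385492
  π_II·L_II = 0.26 × 0.143153 = 0.0372198
  π_III·L_III = 0.29 × 0.0103076 = 0.0029892
  π_IV·L_IV = 0.40 × 0.00974267 = 0.00389707
Evidence: 0.00385492 + 0.0372198 + 0.0029892 + 0.00389707 = 0.047961
P(State III | 6 photons) = 0.0029892 / 0.047961 ≈ 0.0623

0.0623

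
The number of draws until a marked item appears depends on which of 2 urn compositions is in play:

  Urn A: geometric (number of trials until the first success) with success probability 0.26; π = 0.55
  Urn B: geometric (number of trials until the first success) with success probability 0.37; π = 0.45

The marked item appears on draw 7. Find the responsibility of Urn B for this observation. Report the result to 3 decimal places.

P(component k | x) = P(Z=k)·f_k(x) / marginal(x), where marginal(x) = Σ_j P(Z=j)·f_j(x).
Geometric probabilities:
  L_A = 0.0426937
  L_B = 0.0231337
Prior × likelihood for each component:
  P(Z=A)·L_A = 0.55 × 0.0426937 = 0.0234815
  P(Z=B)·L_B = 0.45 × 0.0231337 = 0.0104102
Sum: 0.0234815 + 0.0104102 = 0.0338917
P(Urn B | the observation) ≈ 0.307

0.307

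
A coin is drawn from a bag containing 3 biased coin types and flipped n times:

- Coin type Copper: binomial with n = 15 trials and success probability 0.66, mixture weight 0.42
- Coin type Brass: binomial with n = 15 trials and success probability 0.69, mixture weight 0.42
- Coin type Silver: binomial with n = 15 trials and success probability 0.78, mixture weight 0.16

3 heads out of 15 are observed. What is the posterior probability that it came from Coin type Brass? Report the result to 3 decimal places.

P(component k | x) = P(Z=k)·f_k(x) / marginal(x), where marginal(x) = Σ_j P(Z=j)·f_j(x).
Component likelihoods at x = 3 heads out of 15:
  f_Copper = 0.000312169
  f_Brass = 0.000117733
  f_Silver = 2.77567e-06
Multiply by the mixture weights:
  P(Z=Copper)·f_Copper = 0.42 × 0.000312169 = 0.000131111
  P(Z=Brass)·f_Brass = 0.42 × 0.000117733 = 4.94479e-05
  P(Z=Silver)·f_Silver = 0.16 × 2.77567e-06 = 4.44107e-07
Sum: 0.000131111 + 4.94479e-05 + 4.44107e-07 = 0.000181003
Responsibility of Coin type Brass: 4.94479e-05 / 0.000181003 ≈ 0.273

0.273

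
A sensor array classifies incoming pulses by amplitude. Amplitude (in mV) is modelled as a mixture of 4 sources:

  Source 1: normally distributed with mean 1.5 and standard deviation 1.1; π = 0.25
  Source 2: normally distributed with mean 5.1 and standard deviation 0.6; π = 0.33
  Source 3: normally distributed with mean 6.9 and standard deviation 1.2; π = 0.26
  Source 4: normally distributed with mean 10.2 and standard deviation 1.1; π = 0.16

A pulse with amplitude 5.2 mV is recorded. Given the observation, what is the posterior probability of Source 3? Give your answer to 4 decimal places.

0.1276

P(component k | x) = π_k·f_k(x) / marginal(x), where marginal(x) = Σ_j π_j·f_j(x).
Component likelihoods at x = 5.2 mV:
  f_1 = (1/(1.1·√(2π)))·exp(−(5.2−1.5)²/(2·1.1²)) = 0.362675·exp(-5.65702) = 0.00126678
  f_2 = (1/(0.6·√(2π)))·exp(−(5.2−5.1)²/(2·0.6²)) = 0.664904·exp(-0.01389) = 0.655733
  f_3 = (1/(1.2·√(2π)))·exp(−(5.2−6.9)²/(2·1.2²)) = 0.332452·exp(-1.00347) = 0.121878
  f_4 = (1/(1.1·√(2π)))·exp(−(5.2−10.2)²/(2·1.1²)) = 0.362675·exp(-10.33058) = 1.18305e-05
Multiply by the mixture weights:
  π_1·f_1 = 0.25 × 0.00126678 = 0.000316696
  π_2·f_2 = 0.33 × 0.655733 = 0.216392
  π_3·f_3 = 0.26 × 0.121878 = 0.0316884
  π_4·f_4 = 0.16 × 1.18305e-05 = 1.89288e-06
Marginal: 0.000316696 + 0.216392 + 0.0316884 + 1.89288e-06 = 0.248399
P(Source 3 | x) = 0.0316884 / 0.248399 ≈ 0.1276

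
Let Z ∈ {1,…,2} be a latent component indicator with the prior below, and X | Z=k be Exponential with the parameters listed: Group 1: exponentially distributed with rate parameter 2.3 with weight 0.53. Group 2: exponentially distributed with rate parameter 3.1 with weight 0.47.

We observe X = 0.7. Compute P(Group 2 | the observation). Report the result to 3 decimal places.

The responsibility of component k is π_k f_k(x) divided by Σ_j π_j f_j(x).
Exponential densities:
  f_1 = 0.459742
  f_2 = 0.353951
Prior × likelihood for each component:
  π_1·f_1 = 0.53 × 0.459742 = 0.243663
  π_2·f_2 = 0.47 × 0.353951 = 0.166357
Normaliser: 0.243663 + 0.166357 = 0.41002
So the posterior for Group 2 is 0.166357 / 0.41002 ≈ 0.406.

0.406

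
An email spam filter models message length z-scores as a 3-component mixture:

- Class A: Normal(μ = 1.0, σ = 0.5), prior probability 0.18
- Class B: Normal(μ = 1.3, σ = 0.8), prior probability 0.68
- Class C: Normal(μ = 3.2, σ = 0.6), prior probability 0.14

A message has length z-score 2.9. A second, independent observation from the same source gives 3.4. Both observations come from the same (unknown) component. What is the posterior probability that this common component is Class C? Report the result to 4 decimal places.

0.9861

By Bayes' theorem, P(k | x) = w_k f_k(x) / Σ_j w_j f_j(x).
Since both observations come from the same component, the likelihood for component k is f_k(x₁)·f_k(x₂).
  p_A = [0.000583894] × [7.9226e-06] = 4.62596e-09
  p_B = [0.0674887] × [0.0159052] = 0.00107342
  p_C = [0.586776] × [0.628972] = 0.369065
Prior × likelihood for each component:
  w_A·p_A = 0.18 × 4.62596e-09 = 8.32672e-10
  w_B·p_B = 0.68 × 0.00107342 = 0.000729928
  w_C·p_C = 0.14 × 0.369065 = 0.0516692
Normaliser: 8.32672e-10 + 0.000729928 + 0.0516692 = 0.0523991
So the posterior for Class C is 0.0516692 / 0.0523991 ≈ 0.9861.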